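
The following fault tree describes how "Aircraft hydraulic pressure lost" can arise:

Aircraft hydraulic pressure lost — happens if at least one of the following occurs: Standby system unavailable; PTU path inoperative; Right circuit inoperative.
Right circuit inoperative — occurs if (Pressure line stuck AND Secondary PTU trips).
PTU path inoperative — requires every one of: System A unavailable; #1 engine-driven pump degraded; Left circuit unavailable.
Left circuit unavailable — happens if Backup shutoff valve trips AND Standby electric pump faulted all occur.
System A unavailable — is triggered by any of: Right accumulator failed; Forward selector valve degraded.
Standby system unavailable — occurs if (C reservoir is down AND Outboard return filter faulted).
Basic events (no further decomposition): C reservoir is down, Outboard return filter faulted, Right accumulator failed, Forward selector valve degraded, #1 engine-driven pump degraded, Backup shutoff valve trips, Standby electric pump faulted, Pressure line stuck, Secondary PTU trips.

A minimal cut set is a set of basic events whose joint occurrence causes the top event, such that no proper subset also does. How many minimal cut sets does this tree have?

4

Standby system unavailable [AND]: one cut set from each child combined → 1 × 1 = 1 cut set(s).
System A unavailable [OR]: union of children's cut sets → 2 cut set(s).
Left circuit unavailable [AND]: one cut set from each child combined → 1 × 1 = 1 cut set(s).
PTU path inoperative [AND]: one cut set from each child combined → 2 × 1 × 1 = 2 cut set(s).
Right circuit inoperative [AND]: one cut set from each child combined → 1 × 1 = 1 cut set(s).
Aircraft hydraulic pressure lost [OR]: union of children's cut sets → 4 cut set(s).
Minimal cut sets: {C reservoir is down, Outboard return filter faulted}; {#1 engine-driven pump degraded, Backup shutoff valve trips, Right accumulator failed, Standby electric pump faulted}; {#1 engine-driven pump degraded, Backup shutoff valve trips, Forward selector valve degraded, Standby electric pump faulted}; {Pressure line stuck, Secondary PTU trips}.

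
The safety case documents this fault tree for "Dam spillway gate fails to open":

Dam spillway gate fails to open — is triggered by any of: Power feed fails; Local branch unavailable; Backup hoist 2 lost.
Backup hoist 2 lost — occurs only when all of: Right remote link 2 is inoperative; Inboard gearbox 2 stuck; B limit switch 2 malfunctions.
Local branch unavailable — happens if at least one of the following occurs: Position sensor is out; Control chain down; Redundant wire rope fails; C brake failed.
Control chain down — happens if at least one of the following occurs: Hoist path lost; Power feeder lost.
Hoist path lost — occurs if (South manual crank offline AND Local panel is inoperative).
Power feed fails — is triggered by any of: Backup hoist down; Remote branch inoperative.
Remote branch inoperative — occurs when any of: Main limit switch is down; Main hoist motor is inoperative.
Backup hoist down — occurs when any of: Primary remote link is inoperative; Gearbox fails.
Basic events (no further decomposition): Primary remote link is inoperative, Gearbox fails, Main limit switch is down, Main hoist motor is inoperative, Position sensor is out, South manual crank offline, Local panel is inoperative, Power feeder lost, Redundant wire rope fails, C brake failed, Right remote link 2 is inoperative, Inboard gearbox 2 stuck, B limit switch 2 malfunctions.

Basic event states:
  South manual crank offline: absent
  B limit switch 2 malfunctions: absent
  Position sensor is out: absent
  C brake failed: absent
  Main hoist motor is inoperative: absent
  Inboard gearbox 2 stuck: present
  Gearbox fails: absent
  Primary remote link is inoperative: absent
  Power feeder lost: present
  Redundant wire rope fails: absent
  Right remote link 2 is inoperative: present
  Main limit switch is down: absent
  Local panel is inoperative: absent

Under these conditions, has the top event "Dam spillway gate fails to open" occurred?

Backup hoist down [OR]: Primary remote link is inoperative=not, Gearbox fails=not → no input occurs → does not occur.
Remote branch inoperative [OR]: Main limit switch is down=not, Main hoist motor is inoperative=not → no input occurs → does not occur.
Power feed fails [OR]: Backup hoist down=not, Remote branch inoperative=not → no input occurs → does not occur.
Hoist path lost [AND]: South manual crank offline=not, Local panel is inoperative=not → not all inputs occur → does not occur.
Control chain down [OR]: Hoist path lost=not, Power feeder lost=occurs → at least one input occurs → occurs.
Local branch unavailable [OR]: Position sensor is out=not, Control chain down=occurs, Redundant wire rope fails=not, C brake failed=not → at least one input occurs → occurs.
Backup hoist 2 lost [AND]: Right remote link 2 is inoperative=occurs, Inboard gearbox 2 stuck=occurs, B limit switch 2 malfunctions=not → not all inputs occur → does not occur.
Dam spillway gate fails to open [OR]: Power feed fails=not, Local branch unavailable=occurs, Backup hoist 2 lost=not → at least one input occurs → occurs.

Yes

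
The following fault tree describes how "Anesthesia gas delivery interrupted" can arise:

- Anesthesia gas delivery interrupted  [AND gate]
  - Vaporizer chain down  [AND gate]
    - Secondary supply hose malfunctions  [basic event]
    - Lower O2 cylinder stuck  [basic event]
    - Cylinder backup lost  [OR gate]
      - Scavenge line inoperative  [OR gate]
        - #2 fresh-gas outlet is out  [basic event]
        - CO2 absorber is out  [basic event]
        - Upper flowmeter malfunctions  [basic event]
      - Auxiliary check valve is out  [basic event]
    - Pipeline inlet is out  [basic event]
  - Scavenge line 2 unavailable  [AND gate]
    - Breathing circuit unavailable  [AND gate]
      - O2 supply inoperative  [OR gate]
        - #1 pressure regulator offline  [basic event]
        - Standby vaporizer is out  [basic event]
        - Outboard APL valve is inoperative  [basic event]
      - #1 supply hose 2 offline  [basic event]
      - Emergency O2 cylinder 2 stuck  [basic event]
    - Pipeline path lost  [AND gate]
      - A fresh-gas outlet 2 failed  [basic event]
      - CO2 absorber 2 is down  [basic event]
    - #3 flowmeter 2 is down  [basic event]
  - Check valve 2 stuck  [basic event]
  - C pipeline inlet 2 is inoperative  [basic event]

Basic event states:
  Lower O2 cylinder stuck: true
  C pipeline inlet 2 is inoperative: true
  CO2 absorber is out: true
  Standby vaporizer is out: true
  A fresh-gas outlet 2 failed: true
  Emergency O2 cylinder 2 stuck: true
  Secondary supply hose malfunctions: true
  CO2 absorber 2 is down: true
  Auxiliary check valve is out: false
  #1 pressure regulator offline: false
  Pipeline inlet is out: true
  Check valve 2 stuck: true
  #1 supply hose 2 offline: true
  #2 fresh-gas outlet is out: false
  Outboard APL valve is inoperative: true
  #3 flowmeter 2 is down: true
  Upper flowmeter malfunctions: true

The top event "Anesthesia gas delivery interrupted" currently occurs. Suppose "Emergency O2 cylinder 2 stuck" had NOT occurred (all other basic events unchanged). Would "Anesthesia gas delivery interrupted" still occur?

No

Counterfactual: set "Emergency O2 cylinder 2 stuck" to not occurred.
Scavenge line inoperative [OR]: #2 fresh-gas outlet is out=not, CO2 absorber is out=occurs, Upper flowmeter malfunctions=occurs → at least one input occurs → occurs.
Cylinder backup lost [OR]: Scavenge line inoperative=occurs, Auxiliary check valve is out=not → at least one input occurs → occurs.
Vaporizer chain down [AND]: Secondary supply hose malfunctions=occurs, Lower O2 cylinder stuck=occurs, Cylinder backup lost=occurs, Pipeline inlet is out=occurs → all inputs occur → occurs.
O2 supply inoperative [OR]: #1 pressure regulator offline=not, Standby vaporizer is out=occurs, Outboard APL valve is inoperative=occurs → at least one input occurs → occurs.
Breathing circuit unavailable [AND]: O2 supply inoperative=occurs, #1 supply hose 2 offline=occurs, Emergency O2 cylinder 2 stuck=not → not all inputs occur → does not occur.
Pipeline path lost [AND]: A fresh-gas outlet 2 failed=occurs, CO2 absorber 2 is down=occurs → all inputs occur → occurs.
Scavenge line 2 unavailable [AND]: Breathing circuit unavailable=not, Pipeline path lost=occurs, #3 flowmeter 2 is down=occurs → not all inputs occur → does not occur.
Anesthesia gas delivery interrupted [AND]: Vaporizer chain down=occurs, Scavenge line 2 unavailable=not, Check valve 2 stuck=occurs, C pipeline inlet 2 is inoperative=occurs → not all inputs occur → does not occur.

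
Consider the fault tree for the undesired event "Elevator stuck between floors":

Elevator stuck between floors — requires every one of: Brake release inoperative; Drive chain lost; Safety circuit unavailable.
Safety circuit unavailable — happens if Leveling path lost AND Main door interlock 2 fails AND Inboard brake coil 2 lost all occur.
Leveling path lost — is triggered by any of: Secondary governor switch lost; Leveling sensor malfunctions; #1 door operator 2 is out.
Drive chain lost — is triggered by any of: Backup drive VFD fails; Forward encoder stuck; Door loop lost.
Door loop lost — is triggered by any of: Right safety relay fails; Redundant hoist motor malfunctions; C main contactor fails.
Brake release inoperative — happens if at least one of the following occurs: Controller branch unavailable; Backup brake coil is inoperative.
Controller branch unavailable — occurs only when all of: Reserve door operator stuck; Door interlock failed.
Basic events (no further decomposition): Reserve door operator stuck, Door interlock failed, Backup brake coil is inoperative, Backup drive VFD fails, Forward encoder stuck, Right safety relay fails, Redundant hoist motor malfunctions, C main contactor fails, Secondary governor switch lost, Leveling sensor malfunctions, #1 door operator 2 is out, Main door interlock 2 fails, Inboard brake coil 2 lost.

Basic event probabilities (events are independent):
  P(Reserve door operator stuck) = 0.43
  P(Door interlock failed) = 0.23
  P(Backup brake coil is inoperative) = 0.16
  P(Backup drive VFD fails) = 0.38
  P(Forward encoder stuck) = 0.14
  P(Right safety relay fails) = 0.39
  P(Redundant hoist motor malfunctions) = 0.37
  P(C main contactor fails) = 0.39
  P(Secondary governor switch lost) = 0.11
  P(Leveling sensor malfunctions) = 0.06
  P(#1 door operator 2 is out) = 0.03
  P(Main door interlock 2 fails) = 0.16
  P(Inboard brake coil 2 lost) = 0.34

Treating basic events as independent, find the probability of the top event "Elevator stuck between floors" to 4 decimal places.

P(Controller branch unavailable) [AND] = 0.43 × 0.23 = 0.098900
P(Brake release inoperative) [OR] = 1 − (1−0.098900) × (1−0.16) = 0.243076
P(Door loop lost) [OR] = 1 − (1−0.39) × (1−0.37) × (1−0.39) = 0.765577
P(Drive chain lost) [OR] = 1 − (1−0.38) × (1−0.14) × (1−0.765577) = 0.875006
P(Leveling path lost) [OR] = 1 − (1−0.11) × (1−0.06) × (1−0.03) = 0.188498
P(Safety circuit unavailable) [AND] = 0.188498 × 0.16 × 0.34 = 0.010254
P(Elevator stuck between floors) [AND] = 0.243076 × 0.875006 × 0.010254 = 0.002181
Rounded to 4 decimal places: P(Elevator stuck between floors) ≈ 0.0022.

0.0022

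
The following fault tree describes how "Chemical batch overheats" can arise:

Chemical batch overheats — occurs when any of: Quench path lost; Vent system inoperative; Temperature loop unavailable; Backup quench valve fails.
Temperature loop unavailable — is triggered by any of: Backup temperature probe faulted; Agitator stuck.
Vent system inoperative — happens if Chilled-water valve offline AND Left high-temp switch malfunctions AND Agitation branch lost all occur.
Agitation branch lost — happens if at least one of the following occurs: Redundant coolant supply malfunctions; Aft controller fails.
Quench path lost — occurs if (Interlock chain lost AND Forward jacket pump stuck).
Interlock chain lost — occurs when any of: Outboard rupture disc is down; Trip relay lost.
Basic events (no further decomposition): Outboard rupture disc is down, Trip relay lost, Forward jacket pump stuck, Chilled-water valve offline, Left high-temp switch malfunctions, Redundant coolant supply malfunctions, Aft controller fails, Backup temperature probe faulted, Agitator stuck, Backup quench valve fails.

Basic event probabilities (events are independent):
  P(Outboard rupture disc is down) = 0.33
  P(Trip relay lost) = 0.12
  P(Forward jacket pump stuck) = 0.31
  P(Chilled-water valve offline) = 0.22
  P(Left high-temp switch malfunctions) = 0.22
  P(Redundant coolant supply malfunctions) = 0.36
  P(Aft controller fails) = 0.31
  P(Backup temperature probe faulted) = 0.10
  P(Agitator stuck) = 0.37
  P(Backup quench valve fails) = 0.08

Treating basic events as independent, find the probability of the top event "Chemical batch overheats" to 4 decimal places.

P(Interlock chain lost) [OR] = 1 − (1−0.33) × (1−0.12) = 0.410400
P(Quench path lost) [AND] = 0.410400 × 0.31 = 0.127224
P(Agitation branch lost) [OR] = 1 − (1−0.36) × (1−0.31) = 0.558400
P(Vent system inoperative) [AND] = 0.22 × 0.22 × 0.558400 = 0.027027
P(Temperature loop unavailable) [OR] = 1 − (1−0.10) × (1−0.37) = 0.433000
P(Chemical batch overheats) [OR] = 1 − (1−0.127224) × (1−0.027027) × (1−0.433000) × (1−0.08) = 0.557030
Rounded to 4 decimal places: P(Chemical batch overheats) ≈ 0.5570.

0.5570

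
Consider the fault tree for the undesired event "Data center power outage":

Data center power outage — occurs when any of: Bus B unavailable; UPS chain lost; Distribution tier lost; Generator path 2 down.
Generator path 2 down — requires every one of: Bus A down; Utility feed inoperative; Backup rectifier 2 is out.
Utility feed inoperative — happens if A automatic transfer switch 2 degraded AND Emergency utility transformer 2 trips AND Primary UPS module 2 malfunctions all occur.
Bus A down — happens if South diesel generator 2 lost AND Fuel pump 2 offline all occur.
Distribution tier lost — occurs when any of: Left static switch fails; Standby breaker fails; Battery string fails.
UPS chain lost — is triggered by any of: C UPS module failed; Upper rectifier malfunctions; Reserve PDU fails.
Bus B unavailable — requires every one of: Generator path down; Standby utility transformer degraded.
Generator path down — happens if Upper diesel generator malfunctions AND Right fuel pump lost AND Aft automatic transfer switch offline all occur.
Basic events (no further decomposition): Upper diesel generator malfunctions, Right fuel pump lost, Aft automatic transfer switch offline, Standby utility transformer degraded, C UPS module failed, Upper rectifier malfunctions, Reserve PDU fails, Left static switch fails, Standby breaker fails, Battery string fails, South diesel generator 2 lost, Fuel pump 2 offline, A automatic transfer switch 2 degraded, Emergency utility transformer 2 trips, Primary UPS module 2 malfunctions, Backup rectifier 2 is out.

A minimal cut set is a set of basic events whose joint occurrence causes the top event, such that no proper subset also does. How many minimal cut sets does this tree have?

Generator path down [AND]: one cut set from each child combined → 1 × 1 × 1 = 1 cut set(s).
Bus B unavailable [AND]: one cut set from each child combined → 1 × 1 = 1 cut set(s).
UPS chain lost [OR]: union of children's cut sets → 3 cut set(s).
Distribution tier lost [OR]: union of children's cut sets → 3 cut set(s).
Bus A down [AND]: one cut set from each child combined → 1 × 1 = 1 cut set(s).
Utility feed inoperative [AND]: one cut set from each child combined → 1 × 1 × 1 = 1 cut set(s).
Generator path 2 down [AND]: one cut set from each child combined → 1 × 1 × 1 = 1 cut set(s).
Data center power outage [OR]: union of children's cut sets → 8 cut set(s).
Minimal cut sets: {Aft automatic transfer switch offline, Right fuel pump lost, Standby utility transformer degraded, Upper diesel generator malfunctions}; {C UPS module failed}; {Upper rectifier malfunctions}; {Reserve PDU fails}; {Left static switch fails}; {Standby breaker fails}; {Battery string fails}; {A automatic transfer switch 2 degraded, Backup rectifier 2 is out, Emergency utility transformer 2 trips, Fuel pump 2 offline, Primary UPS module 2 malfunctions, South diesel generator 2 lost}.

8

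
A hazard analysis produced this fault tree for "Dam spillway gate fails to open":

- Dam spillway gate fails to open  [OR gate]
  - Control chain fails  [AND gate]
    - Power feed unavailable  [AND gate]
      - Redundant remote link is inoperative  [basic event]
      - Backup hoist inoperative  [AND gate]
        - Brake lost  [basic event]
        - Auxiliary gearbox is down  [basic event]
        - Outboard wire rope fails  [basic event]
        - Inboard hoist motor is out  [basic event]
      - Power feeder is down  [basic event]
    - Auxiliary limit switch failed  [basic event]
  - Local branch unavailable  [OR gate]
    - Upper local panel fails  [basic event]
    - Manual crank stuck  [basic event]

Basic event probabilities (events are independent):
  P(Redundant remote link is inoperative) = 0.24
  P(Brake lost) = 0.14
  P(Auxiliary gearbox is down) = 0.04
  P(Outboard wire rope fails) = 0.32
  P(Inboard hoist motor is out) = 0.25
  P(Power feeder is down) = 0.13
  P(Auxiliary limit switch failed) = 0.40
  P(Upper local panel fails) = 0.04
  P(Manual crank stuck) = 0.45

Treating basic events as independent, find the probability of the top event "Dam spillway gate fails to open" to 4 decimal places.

0.4720

P(Backup hoist inoperative) [AND] = 0.14 × 0.04 × 0.32 × 0.25 = 0.000448
P(Power feed unavailable) [AND] = 0.24 × 0.000448 × 0.13 = 0.000014
P(Control chain fails) [AND] = 0.000014 × 0.40 = 0.000006
P(Local branch unavailable) [OR] = 1 − (1−0.04) × (1−0.45) = 0.472000
P(Dam spillway gate fails to open) [OR] = 1 − (1−0.000006) × (1−0.472000) = 0.472003
Rounded to 4 decimal places: P(Dam spillway gate fails to open) ≈ 0.4720.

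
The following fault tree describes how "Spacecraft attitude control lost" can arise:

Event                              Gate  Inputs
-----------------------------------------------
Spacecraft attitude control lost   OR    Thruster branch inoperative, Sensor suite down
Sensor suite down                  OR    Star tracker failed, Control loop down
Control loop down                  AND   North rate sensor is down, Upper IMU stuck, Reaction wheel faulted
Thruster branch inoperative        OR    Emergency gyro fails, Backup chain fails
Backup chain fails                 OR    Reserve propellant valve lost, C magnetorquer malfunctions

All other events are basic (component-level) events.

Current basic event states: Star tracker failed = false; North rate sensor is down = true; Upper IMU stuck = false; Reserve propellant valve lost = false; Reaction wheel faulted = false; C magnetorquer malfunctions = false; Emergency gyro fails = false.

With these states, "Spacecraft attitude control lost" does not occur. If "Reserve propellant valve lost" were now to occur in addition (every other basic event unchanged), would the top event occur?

Yes

Counterfactual: set "Reserve propellant valve lost" to occurred.
Backup chain fails [OR]: Reserve propellant valve lost=occurs, C magnetorquer malfunctions=not → at least one input occurs → occurs.
Thruster branch inoperative [OR]: Emergency gyro fails=not, Backup chain fails=occurs → at least one input occurs → occurs.
Control loop down [AND]: North rate sensor is down=occurs, Upper IMU stuck=not, Reaction wheel faulted=not → not all inputs occur → does not occur.
Sensor suite down [OR]: Star tracker failed=not, Control loop down=not → no input occurs → does not occur.
Spacecraft attitude control lost [OR]: Thruster branch inoperative=occurs, Sensor suite down=not → at least one input occurs → occurs.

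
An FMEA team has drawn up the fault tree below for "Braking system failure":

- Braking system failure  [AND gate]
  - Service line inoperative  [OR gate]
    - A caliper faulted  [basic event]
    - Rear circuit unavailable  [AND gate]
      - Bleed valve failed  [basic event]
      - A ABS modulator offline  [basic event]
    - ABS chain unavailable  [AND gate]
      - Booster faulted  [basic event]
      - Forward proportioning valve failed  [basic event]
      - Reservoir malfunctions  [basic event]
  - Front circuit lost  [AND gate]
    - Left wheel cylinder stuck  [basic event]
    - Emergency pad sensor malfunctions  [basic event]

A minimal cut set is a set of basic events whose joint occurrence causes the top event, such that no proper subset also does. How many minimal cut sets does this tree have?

Rear circuit unavailable [AND]: one cut set from each child combined → 1 × 1 = 1 cut set(s).
ABS chain unavailable [AND]: one cut set from each child combined → 1 × 1 × 1 = 1 cut set(s).
Service line inoperative [OR]: union of children's cut sets → 3 cut set(s).
Front circuit lost [AND]: one cut set from each child combined → 1 × 1 = 1 cut set(s).
Braking system failure [AND]: one cut set from each child combined → 3 × 1 = 3 cut set(s).
Minimal cut sets: {A caliper faulted, Emergency pad sensor malfunctions, Left wheel cylinder stuck}; {A ABS modulator offline, Bleed valve failed, Emergency pad sensor malfunctions, Left wheel cylinder stuck}; {Booster faulted, Emergency pad sensor malfunctions, Forward proportioning valve failed, Left wheel cylinder stuck, Reservoir malfunctions}.

3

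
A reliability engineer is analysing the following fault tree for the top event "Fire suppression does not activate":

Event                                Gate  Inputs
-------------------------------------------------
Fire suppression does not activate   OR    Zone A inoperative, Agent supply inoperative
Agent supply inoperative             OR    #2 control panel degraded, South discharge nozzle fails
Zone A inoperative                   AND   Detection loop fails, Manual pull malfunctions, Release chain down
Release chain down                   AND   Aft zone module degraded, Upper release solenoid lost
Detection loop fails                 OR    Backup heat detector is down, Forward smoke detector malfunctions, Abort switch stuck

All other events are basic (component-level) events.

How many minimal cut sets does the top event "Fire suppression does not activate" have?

5

Detection loop fails [OR]: union of children's cut sets → 3 cut set(s).
Release chain down [AND]: one cut set from each child combined → 1 × 1 = 1 cut set(s).
Zone A inoperative [AND]: one cut set from each child combined → 3 × 1 × 1 = 3 cut set(s).
Agent supply inoperative [OR]: union of children's cut sets → 2 cut set(s).
Fire suppression does not activate [OR]: union of children's cut sets → 5 cut set(s).
Minimal cut sets: {Aft zone module degraded, Backup heat detector is down, Manual pull malfunctions, Upper release solenoid lost}; {Aft zone module degraded, Forward smoke detector malfunctions, Manual pull malfunctions, Upper release solenoid lost}; {Abort switch stuck, Aft zone module degraded, Manual pull malfunctions, Upper release solenoid lost}; {#2 control panel degraded}; {South discharge nozzle fails}.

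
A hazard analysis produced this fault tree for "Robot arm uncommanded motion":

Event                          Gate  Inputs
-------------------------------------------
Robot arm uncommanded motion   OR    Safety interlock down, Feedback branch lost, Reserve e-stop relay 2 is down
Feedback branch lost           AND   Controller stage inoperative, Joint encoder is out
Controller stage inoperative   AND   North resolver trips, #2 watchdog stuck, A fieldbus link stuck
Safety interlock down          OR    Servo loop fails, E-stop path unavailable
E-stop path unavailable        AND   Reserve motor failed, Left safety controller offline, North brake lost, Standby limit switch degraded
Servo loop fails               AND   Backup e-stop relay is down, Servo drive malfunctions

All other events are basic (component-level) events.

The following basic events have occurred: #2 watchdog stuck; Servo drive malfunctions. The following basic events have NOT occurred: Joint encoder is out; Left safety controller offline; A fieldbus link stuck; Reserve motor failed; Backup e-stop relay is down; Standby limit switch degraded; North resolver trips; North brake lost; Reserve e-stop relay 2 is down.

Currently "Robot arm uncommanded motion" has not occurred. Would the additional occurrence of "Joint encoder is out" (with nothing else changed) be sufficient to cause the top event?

No

Counterfactual: set "Joint encoder is out" to occurred.
Servo loop fails [AND]: Backup e-stop relay is down=not, Servo drive malfunctions=occurs → not all inputs occur → does not occur.
E-stop path unavailable [AND]: Reserve motor failed=not, Left safety controller offline=not, North brake lost=not, Standby limit switch degraded=not → not all inputs occur → does not occur.
Safety interlock down [OR]: Servo loop fails=not, E-stop path unavailable=not → no input occurs → does not occur.
Controller stage inoperative [AND]: North resolver trips=not, #2 watchdog stuck=occurs, A fieldbus link stuck=not → not all inputs occur → does not occur.
Feedback branch lost [AND]: Controller stage inoperative=not, Joint encoder is out=occurs → not all inputs occur → does not occur.
Robot arm uncommanded motion [OR]: Safety interlock down=not, Feedback branch lost=not, Reserve e-stop relay 2 is down=not → no input occurs → does not occur.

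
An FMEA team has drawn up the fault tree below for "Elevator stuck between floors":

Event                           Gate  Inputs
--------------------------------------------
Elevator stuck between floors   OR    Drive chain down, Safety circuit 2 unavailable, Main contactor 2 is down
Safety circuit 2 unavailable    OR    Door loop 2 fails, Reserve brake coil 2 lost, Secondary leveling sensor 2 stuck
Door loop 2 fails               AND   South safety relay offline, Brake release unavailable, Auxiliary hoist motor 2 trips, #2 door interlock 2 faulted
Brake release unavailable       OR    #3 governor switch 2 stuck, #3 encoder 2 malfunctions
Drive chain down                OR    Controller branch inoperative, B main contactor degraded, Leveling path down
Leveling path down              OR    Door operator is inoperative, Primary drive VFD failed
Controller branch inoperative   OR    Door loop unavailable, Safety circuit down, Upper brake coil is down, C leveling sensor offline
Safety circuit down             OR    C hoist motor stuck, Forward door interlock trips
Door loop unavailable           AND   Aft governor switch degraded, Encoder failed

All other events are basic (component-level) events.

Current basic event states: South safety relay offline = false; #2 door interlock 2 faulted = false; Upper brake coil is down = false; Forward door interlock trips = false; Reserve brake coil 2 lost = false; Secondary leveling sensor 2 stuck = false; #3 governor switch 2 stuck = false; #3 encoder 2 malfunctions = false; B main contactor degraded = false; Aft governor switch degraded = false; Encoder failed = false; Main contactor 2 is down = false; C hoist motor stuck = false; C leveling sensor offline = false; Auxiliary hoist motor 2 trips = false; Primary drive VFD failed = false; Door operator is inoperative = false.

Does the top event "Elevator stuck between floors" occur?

Door loop unavailable [AND]: Aft governor switch degraded=not, Encoder failed=not → not all inputs occur → does not occur.
Safety circuit down [OR]: C hoist motor stuck=not, Forward door interlock trips=not → no input occurs → does not occur.
Controller branch inoperative [OR]: Door loop unavailable=not, Safety circuit down=not, Upper brake coil is down=not, C leveling sensor offline=not → no input occurs → does not occur.
Leveling path down [OR]: Door operator is inoperative=not, Primary drive VFD failed=not → no input occurs → does not occur.
Drive chain down [OR]: Controller branch inoperative=not, B main contactor degraded=not, Leveling path down=not → no input occurs → does not occur.
Brake release unavailable [OR]: #3 governor switch 2 stuck=not, #3 encoder 2 malfunctions=not → no input occurs → does not occur.
Door loop 2 fails [AND]: South safety relay offline=not, Brake release unavailable=not, Auxiliary hoist motor 2 trips=not, #2 door interlock 2 faulted=not → not all inputs occur → does not occur.
Safety circuit 2 unavailable [OR]: Door loop 2 fails=not, Reserve brake coil 2 lost=not, Secondary leveling sensor 2 stuck=not → no input occurs → does not occur.
Elevator stuck between floors [OR]: Drive chain down=not, Safety circuit 2 unavailable=not, Main contactor 2 is down=not → no input occurs → does not occur.

No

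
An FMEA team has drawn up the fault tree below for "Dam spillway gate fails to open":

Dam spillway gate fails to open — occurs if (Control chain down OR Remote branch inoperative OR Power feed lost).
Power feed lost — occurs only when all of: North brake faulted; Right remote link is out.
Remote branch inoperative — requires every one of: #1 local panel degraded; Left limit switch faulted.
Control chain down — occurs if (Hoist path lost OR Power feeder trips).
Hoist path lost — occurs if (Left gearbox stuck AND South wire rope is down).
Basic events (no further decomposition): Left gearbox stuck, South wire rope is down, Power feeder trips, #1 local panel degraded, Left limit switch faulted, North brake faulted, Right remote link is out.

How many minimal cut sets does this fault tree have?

4

Hoist path lost [AND]: one cut set from each child combined → 1 × 1 = 1 cut set(s).
Control chain down [OR]: union of children's cut sets → 2 cut set(s).
Remote branch inoperative [AND]: one cut set from each child combined → 1 × 1 = 1 cut set(s).
Power feed lost [AND]: one cut set from each child combined → 1 × 1 = 1 cut set(s).
Dam spillway gate fails to open [OR]: union of children's cut sets → 4 cut set(s).
Minimal cut sets: {Left gearbox stuck, South wire rope is down}; {Power feeder trips}; {#1 local panel degraded, Left limit switch faulted}; {North brake faulted, Right remote link is out}.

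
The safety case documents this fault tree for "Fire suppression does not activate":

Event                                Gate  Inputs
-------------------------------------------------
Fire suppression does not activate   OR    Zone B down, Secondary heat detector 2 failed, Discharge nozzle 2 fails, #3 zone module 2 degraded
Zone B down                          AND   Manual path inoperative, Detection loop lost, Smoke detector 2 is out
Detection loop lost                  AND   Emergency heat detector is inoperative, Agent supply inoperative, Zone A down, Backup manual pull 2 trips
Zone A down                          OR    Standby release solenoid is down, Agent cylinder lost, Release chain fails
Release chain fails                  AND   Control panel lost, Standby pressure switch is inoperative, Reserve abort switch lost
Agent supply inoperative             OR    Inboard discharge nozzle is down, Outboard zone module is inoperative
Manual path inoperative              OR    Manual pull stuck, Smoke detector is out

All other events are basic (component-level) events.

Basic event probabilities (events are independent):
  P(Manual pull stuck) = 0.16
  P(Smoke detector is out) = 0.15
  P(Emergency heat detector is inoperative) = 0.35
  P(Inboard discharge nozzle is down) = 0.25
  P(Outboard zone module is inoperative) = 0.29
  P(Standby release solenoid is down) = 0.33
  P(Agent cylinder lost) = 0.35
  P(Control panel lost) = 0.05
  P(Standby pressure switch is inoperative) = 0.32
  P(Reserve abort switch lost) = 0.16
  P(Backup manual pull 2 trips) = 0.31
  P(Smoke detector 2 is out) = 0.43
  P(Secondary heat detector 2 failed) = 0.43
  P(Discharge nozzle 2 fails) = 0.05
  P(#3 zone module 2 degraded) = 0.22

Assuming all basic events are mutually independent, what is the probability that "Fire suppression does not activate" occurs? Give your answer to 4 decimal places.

0.5791

P(Manual path inoperative) [OR] = 1 − (1−0.16) × (1−0.15) = 0.286000
P(Agent supply inoperative) [OR] = 1 − (1−0.25) × (1−0.29) = 0.467500
P(Release chain fails) [AND] = 0.05 × 0.32 × 0.16 = 0.002560
P(Zone A down) [OR] = 1 − (1−0.33) × (1−0.35) × (1−0.002560) = 0.565615
P(Detection loop lost) [AND] = 0.35 × 0.467500 × 0.565615 × 0.31 = 0.028690
P(Zone B down) [AND] = 0.286000 × 0.028690 × 0.43 = 0.003528
P(Fire suppression does not activate) [OR] = 1 − (1−0.003528) × (1−0.43) × (1−0.05) × (1−0.22) = 0.579120
Rounded to 4 decimal places: P(Fire suppression does not activate) ≈ 0.5791.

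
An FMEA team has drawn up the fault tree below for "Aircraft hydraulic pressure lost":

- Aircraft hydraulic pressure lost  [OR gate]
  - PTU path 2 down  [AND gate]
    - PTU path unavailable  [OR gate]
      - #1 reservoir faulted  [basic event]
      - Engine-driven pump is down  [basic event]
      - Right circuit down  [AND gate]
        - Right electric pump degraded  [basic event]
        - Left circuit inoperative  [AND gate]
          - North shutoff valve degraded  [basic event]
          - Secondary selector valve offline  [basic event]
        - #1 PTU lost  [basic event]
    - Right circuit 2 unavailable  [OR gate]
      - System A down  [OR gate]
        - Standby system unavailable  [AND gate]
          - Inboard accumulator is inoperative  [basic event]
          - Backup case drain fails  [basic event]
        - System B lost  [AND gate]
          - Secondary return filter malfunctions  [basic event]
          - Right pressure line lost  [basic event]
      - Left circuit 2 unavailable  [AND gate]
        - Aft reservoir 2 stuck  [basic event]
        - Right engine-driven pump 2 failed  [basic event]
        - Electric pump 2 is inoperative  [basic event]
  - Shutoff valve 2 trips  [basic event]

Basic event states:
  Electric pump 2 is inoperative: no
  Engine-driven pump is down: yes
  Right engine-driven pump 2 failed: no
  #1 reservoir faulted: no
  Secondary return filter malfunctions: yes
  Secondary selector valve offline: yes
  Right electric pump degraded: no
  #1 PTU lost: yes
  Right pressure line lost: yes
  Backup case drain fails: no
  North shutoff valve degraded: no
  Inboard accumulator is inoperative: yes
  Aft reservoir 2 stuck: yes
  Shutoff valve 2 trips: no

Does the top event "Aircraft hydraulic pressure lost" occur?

Yes

Left circuit inoperative [AND]: North shutoff valve degraded=not, Secondary selector valve offline=occurs → not all inputs occur → does not occur.
Right circuit down [AND]: Right electric pump degraded=not, Left circuit inoperative=not, #1 PTU lost=occurs → not all inputs occur → does not occur.
PTU path unavailable [OR]: #1 reservoir faulted=not, Engine-driven pump is down=occurs, Right circuit down=not → at least one input occurs → occurs.
Standby system unavailable [AND]: Inboard accumulator is inoperative=occurs, Backup case drain fails=not → not all inputs occur → does not occur.
System B lost [AND]: Secondary return filter malfunctions=occurs, Right pressure line lost=occurs → all inputs occur → occurs.
System A down [OR]: Standby system unavailable=not, System B lost=occurs → at least one input occurs → occurs.
Left circuit 2 unavailable [AND]: Aft reservoir 2 stuck=occurs, Right engine-driven pump 2 failed=not, Electric pump 2 is inoperative=not → not all inputs occur → does not occur.
Right circuit 2 unavailable [OR]: System A down=occurs, Left circuit 2 unavailable=not → at least one input occurs → occurs.
PTU path 2 down [AND]: PTU path unavailable=occurs, Right circuit 2 unavailable=occurs → all inputs occur → occurs.
Aircraft hydraulic pressure lost [OR]: PTU path 2 down=occurs, Shutoff valve 2 trips=not → at least one input occurs → occurs.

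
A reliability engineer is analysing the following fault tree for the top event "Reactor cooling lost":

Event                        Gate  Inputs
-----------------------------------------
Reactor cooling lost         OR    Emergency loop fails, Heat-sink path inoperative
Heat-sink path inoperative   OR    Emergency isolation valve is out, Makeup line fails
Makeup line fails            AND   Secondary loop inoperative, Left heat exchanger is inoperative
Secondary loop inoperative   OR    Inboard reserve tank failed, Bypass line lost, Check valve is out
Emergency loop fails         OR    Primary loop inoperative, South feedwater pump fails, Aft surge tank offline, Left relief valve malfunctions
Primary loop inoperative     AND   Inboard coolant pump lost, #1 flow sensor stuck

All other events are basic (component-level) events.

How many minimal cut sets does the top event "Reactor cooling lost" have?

Primary loop inoperative [AND]: one cut set from each child combined → 1 × 1 = 1 cut set(s).
Emergency loop fails [OR]: union of children's cut sets → 4 cut set(s).
Secondary loop inoperative [OR]: union of children's cut sets → 3 cut set(s).
Makeup line fails [AND]: one cut set from each child combined → 3 × 1 = 3 cut set(s).
Heat-sink path inoperative [OR]: union of children's cut sets → 4 cut set(s).
Reactor cooling lost [OR]: union of children's cut sets → 8 cut set(s).
Minimal cut sets: {#1 flow sensor stuck, Inboard coolant pump lost}; {South feedwater pump fails}; {Aft surge tank offline}; {Left relief valve malfunctions}; {Emergency isolation valve is out}; {Inboard reserve tank failed, Left heat exchanger is inoperative}; {Bypass line lost, Left heat exchanger is inoperative}; {Check valve is out, Left heat exchanger is inoperative}.

8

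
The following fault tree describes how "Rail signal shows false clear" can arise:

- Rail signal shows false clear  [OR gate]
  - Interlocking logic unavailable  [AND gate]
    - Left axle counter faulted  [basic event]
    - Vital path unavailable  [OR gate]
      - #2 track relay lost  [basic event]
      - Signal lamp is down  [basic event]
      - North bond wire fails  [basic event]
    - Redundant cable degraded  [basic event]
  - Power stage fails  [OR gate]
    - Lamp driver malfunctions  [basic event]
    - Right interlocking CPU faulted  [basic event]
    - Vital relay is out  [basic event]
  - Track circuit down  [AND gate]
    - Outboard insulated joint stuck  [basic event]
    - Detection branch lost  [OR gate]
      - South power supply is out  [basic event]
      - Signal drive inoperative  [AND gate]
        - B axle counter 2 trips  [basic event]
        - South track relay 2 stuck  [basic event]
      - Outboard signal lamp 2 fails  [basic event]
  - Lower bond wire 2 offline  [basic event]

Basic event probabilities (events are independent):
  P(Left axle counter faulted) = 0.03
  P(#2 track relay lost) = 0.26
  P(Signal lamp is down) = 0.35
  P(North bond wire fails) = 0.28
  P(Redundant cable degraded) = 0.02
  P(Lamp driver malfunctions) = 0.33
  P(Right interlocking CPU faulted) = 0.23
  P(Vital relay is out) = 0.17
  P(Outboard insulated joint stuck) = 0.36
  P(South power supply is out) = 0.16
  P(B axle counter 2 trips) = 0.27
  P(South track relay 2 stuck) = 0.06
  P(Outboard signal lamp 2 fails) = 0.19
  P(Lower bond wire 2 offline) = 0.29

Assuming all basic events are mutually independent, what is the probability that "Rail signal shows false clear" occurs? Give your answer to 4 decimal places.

0.7323

P(Vital path unavailable) [OR] = 1 − (1−0.26) × (1−0.35) × (1−0.28) = 0.653680
P(Interlocking logic unavailable) [AND] = 0.03 × 0.653680 × 0.02 = 0.000392
P(Power stage fails) [OR] = 1 − (1−0.33) × (1−0.23) × (1−0.17) = 0.571803
P(Signal drive inoperative) [AND] = 0.27 × 0.06 = 0.016200
P(Detection branch lost) [OR] = 1 − (1−0.16) × (1−0.016200) × (1−0.19) = 0.330622
P(Track circuit down) [AND] = 0.36 × 0.330622 = 0.119024
P(Rail signal shows false clear) [OR] = 1 − (1−0.000392) × (1−0.571803) × (1−0.119024) × (1−0.29) = 0.732271
Rounded to 4 decimal places: P(Rail signal shows false clear) ≈ 0.7323.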